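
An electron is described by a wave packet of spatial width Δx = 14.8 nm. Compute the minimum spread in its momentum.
3.563 × 10^-27 kg·m/s

For a wave packet, the spatial width Δx and momentum spread Δp are related by the uncertainty principle:
ΔxΔp ≥ ℏ/2

The minimum momentum spread is:
Δp_min = ℏ/(2Δx)
Δp_min = (1.055e-34 J·s) / (2 × 1.480e-08 m)
Δp_min = 3.563e-27 kg·m/s

A wave packet cannot have both a well-defined position and well-defined momentum.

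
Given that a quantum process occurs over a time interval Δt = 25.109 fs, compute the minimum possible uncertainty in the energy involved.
13.107 meV

Using the energy-time uncertainty principle:
ΔEΔt ≥ ℏ/2

The minimum uncertainty in energy is:
ΔE_min = ℏ/(2Δt)
ΔE_min = (1.055e-34 J·s) / (2 × 2.511e-14 s)
ΔE_min = 2.100e-21 J = 13.107 meV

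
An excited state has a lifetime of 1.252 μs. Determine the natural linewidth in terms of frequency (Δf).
63.560 kHz

Using the energy-time uncertainty principle and E = hf:
ΔEΔt ≥ ℏ/2
hΔf·Δt ≥ ℏ/2

The minimum frequency uncertainty is:
Δf = ℏ/(2hτ) = 1/(4πτ)
Δf = 1/(4π × 1.252e-06 s)
Δf = 6.356e+04 Hz = 63.560 kHz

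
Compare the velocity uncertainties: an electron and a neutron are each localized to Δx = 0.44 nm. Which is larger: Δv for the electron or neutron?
The electron has the larger minimum velocity uncertainty, by a ratio of 1838.7.

For both particles, Δp_min = ℏ/(2Δx) = 1.198e-25 kg·m/s (same for both).

The velocity uncertainty is Δv = Δp/m:
- electron: Δv = 1.198e-25 / 9.109e-31 = 1.316e+05 m/s = 131.554 km/s
- neutron: Δv = 1.198e-25 / 1.675e-27 = 7.155e+01 m/s = 71.548 m/s

Ratio: 1.316e+05 / 7.155e+01 = 1838.7

The lighter particle has larger velocity uncertainty because Δv ∝ 1/m.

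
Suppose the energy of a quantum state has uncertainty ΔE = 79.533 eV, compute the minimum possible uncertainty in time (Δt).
4.138 as

Using the energy-time uncertainty principle:
ΔEΔt ≥ ℏ/2

The minimum uncertainty in time is:
Δt_min = ℏ/(2ΔE)
Δt_min = (1.055e-34 J·s) / (2 × 1.274e-17 J)
Δt_min = 4.138e-18 s = 4.138 as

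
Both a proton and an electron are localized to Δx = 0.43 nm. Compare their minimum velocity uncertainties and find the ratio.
The electron has the larger minimum velocity uncertainty, by a ratio of 1836.2.

For both particles, Δp_min = ℏ/(2Δx) = 1.226e-25 kg·m/s (same for both).

The velocity uncertainty is Δv = Δp/m:
- proton: Δv = 1.226e-25 / 1.673e-27 = 7.331e+01 m/s = 73.313 m/s
- electron: Δv = 1.226e-25 / 9.109e-31 = 1.346e+05 m/s = 134.614 km/s

Ratio: 1.346e+05 / 7.331e+01 = 1836.2

The lighter particle has larger velocity uncertainty because Δv ∝ 1/m.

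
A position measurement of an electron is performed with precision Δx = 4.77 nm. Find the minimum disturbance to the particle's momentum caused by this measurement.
1.105 × 10^-26 kg·m/s

The uncertainty principle implies that measuring position disturbs momentum:
ΔxΔp ≥ ℏ/2

When we measure position with precision Δx, we necessarily introduce a momentum uncertainty:
Δp ≥ ℏ/(2Δx)
Δp_min = (1.055e-34 J·s) / (2 × 4.770e-09 m)
Δp_min = 1.105e-26 kg·m/s

The more precisely we measure position, the greater the momentum disturbance.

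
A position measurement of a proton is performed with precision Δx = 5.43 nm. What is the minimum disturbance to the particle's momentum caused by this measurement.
9.711 × 10^-27 kg·m/s

The uncertainty principle implies that measuring position disturbs momentum:
ΔxΔp ≥ ℏ/2

When we measure position with precision Δx, we necessarily introduce a momentum uncertainty:
Δp ≥ ℏ/(2Δx)
Δp_min = (1.055e-34 J·s) / (2 × 5.430e-09 m)
Δp_min = 9.711e-27 kg·m/s

The more precisely we measure position, the greater the momentum disturbance.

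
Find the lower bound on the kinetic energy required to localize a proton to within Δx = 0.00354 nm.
413.950 meV

Localizing a particle requires giving it sufficient momentum uncertainty:

1. From uncertainty principle: Δp ≥ ℏ/(2Δx)
   Δp_min = (1.055e-34 J·s) / (2 × 3.540e-12 m)
   Δp_min = 1.490e-23 kg·m/s

2. This momentum uncertainty corresponds to kinetic energy:
   KE ≈ (Δp)²/(2m) = (1.490e-23)²/(2 × 1.673e-27 kg)
   KE = 6.632e-20 J = 413.950 meV

Tighter localization requires more energy.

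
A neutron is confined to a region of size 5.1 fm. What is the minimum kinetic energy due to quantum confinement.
199.166 keV

Using the uncertainty principle:

1. Position uncertainty: Δx ≈ 5.100e-15 m
2. Minimum momentum uncertainty: Δp = ℏ/(2Δx) = 1.034e-20 kg·m/s
3. Minimum kinetic energy:
   KE = (Δp)²/(2m) = (1.034e-20)²/(2 × 1.675e-27 kg)
   KE = 3.191e-14 J = 199.166 keV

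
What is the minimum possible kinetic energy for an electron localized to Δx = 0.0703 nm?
1.927 eV

Localizing a particle requires giving it sufficient momentum uncertainty:

1. From uncertainty principle: Δp ≥ ℏ/(2Δx)
   Δp_min = (1.055e-34 J·s) / (2 × 7.030e-11 m)
   Δp_min = 7.501e-25 kg·m/s

2. This momentum uncertainty corresponds to kinetic energy:
   KE ≈ (Δp)²/(2m) = (7.501e-25)²/(2 × 9.109e-31 kg)
   KE = 3.088e-19 J = 1.927 eV

Tighter localization requires more energy.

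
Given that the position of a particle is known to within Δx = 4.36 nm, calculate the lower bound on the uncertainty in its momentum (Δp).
1.209 × 10^-26 kg·m/s

Using the Heisenberg uncertainty principle:
ΔxΔp ≥ ℏ/2

The minimum uncertainty in momentum is:
Δp_min = ℏ/(2Δx)
Δp_min = (1.055e-34 J·s) / (2 × 4.360e-09 m)
Δp_min = 1.209e-26 kg·m/s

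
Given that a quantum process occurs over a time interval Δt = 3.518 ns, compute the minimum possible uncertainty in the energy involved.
93.549 neV

Using the energy-time uncertainty principle:
ΔEΔt ≥ ℏ/2

The minimum uncertainty in energy is:
ΔE_min = ℏ/(2Δt)
ΔE_min = (1.055e-34 J·s) / (2 × 3.518e-09 s)
ΔE_min = 1.499e-26 J = 93.549 neV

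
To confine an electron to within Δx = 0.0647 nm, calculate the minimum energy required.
2.275 eV

Localizing a particle requires giving it sufficient momentum uncertainty:

1. From uncertainty principle: Δp ≥ ℏ/(2Δx)
   Δp_min = (1.055e-34 J·s) / (2 × 6.470e-11 m)
   Δp_min = 8.150e-25 kg·m/s

2. This momentum uncertainty corresponds to kinetic energy:
   KE ≈ (Δp)²/(2m) = (8.150e-25)²/(2 × 9.109e-31 kg)
   KE = 3.646e-19 J = 2.275 eV

Tighter localization requires more energy.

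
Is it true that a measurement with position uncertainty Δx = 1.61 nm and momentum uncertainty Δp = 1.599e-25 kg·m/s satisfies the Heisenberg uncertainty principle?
Yes, it satisfies the uncertainty principle.

Calculate the product ΔxΔp:
ΔxΔp = (1.610e-09 m) × (1.599e-25 kg·m/s)
ΔxΔp = 2.574e-34 J·s

Compare to the minimum allowed value ℏ/2:
ℏ/2 = 5.273e-35 J·s

Since ΔxΔp = 2.574e-34 J·s ≥ 5.273e-35 J·s = ℏ/2,
the measurement satisfies the uncertainty principle.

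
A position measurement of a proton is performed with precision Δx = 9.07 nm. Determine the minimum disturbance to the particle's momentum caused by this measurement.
5.814 × 10^-27 kg·m/s

The uncertainty principle implies that measuring position disturbs momentum:
ΔxΔp ≥ ℏ/2

When we measure position with precision Δx, we necessarily introduce a momentum uncertainty:
Δp ≥ ℏ/(2Δx)
Δp_min = (1.055e-34 J·s) / (2 × 9.070e-09 m)
Δp_min = 5.814e-27 kg·m/s

The more precisely we measure position, the greater the momentum disturbance.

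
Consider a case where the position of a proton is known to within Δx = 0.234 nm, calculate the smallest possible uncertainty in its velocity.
134.720 m/s

Using the Heisenberg uncertainty principle and Δp = mΔv:
ΔxΔp ≥ ℏ/2
Δx(mΔv) ≥ ℏ/2

The minimum uncertainty in velocity is:
Δv_min = ℏ/(2mΔx)
Δv_min = (1.055e-34 J·s) / (2 × 1.673e-27 kg × 2.340e-10 m)
Δv_min = 1.347e+02 m/s = 134.720 m/s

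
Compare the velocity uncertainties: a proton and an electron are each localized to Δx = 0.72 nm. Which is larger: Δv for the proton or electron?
The electron has the larger minimum velocity uncertainty, by a ratio of 1836.2.

For both particles, Δp_min = ℏ/(2Δx) = 7.323e-26 kg·m/s (same for both).

The velocity uncertainty is Δv = Δp/m:
- proton: Δv = 7.323e-26 / 1.673e-27 = 4.378e+01 m/s = 43.784 m/s
- electron: Δv = 7.323e-26 / 9.109e-31 = 8.039e+04 m/s = 80.394 km/s

Ratio: 8.039e+04 / 4.378e+01 = 1836.2

The lighter particle has larger velocity uncertainty because Δv ∝ 1/m.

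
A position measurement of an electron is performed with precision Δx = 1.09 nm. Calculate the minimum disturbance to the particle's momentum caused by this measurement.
4.837 × 10^-26 kg·m/s

The uncertainty principle implies that measuring position disturbs momentum:
ΔxΔp ≥ ℏ/2

When we measure position with precision Δx, we necessarily introduce a momentum uncertainty:
Δp ≥ ℏ/(2Δx)
Δp_min = (1.055e-34 J·s) / (2 × 1.090e-09 m)
Δp_min = 4.837e-26 kg·m/s

The more precisely we measure position, the greater the momentum disturbance.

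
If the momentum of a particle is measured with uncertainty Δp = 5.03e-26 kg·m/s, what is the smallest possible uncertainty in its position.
1.048 nm

Using the Heisenberg uncertainty principle:
ΔxΔp ≥ ℏ/2

The minimum uncertainty in position is:
Δx_min = ℏ/(2Δp)
Δx_min = (1.055e-34 J·s) / (2 × 5.030e-26 kg·m/s)
Δx_min = 1.048e-09 m = 1.048 nm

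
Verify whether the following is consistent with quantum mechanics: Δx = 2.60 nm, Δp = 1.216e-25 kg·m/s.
Yes, it satisfies the uncertainty principle.

Calculate the product ΔxΔp:
ΔxΔp = (2.600e-09 m) × (1.216e-25 kg·m/s)
ΔxΔp = 3.162e-34 J·s

Compare to the minimum allowed value ℏ/2:
ℏ/2 = 5.273e-35 J·s

Since ΔxΔp = 3.162e-34 J·s ≥ 5.273e-35 J·s = ℏ/2,
the measurement satisfies the uncertainty principle.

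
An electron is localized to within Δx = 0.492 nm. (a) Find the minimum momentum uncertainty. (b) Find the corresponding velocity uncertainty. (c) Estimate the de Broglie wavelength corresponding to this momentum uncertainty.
(a) Δp_min = 1.072 × 10^-25 kg·m/s
(b) Δv_min = 117.650 km/s
(c) λ_dB = 6.183 nm

Step-by-step:

(a) From the uncertainty principle:
Δp_min = ℏ/(2Δx) = (1.055e-34 J·s)/(2 × 4.920e-10 m) = 1.072e-25 kg·m/s

(b) The velocity uncertainty:
Δv = Δp/m = (1.072e-25 kg·m/s)/(9.109e-31 kg) = 1.177e+05 m/s = 117.650 km/s

(c) The de Broglie wavelength for this momentum:
λ = h/p = (6.626e-34 J·s)/(1.072e-25 kg·m/s) = 6.183e-09 m = 6.183 nm

Note: The de Broglie wavelength is comparable to the localization size, as expected from wave-particle duality.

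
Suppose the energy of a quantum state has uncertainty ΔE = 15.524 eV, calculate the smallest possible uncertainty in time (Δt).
21.200 as

Using the energy-time uncertainty principle:
ΔEΔt ≥ ℏ/2

The minimum uncertainty in time is:
Δt_min = ℏ/(2ΔE)
Δt_min = (1.055e-34 J·s) / (2 × 2.487e-18 J)
Δt_min = 2.120e-17 s = 21.200 as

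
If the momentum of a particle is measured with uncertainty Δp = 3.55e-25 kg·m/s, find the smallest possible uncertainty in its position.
148.531 pm

Using the Heisenberg uncertainty principle:
ΔxΔp ≥ ℏ/2

The minimum uncertainty in position is:
Δx_min = ℏ/(2Δp)
Δx_min = (1.055e-34 J·s) / (2 × 3.550e-25 kg·m/s)
Δx_min = 1.485e-10 m = 148.531 pm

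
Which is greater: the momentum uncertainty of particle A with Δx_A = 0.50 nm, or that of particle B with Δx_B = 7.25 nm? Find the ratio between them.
Particle A has the larger minimum momentum uncertainty, by a factor of 14.50.

For each particle, the minimum momentum uncertainty is Δp_min = ℏ/(2Δx):

Particle A: Δp_A = ℏ/(2×5.000e-10 m) = 1.055e-25 kg·m/s
Particle B: Δp_B = ℏ/(2×7.250e-09 m) = 7.273e-27 kg·m/s

Ratio: Δp_A/Δp_B = 14.50

Since Δp_min ∝ 1/Δx, the particle with smaller position uncertainty (A) has larger momentum uncertainty.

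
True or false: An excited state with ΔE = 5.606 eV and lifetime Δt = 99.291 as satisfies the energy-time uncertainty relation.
Yes, it satisfies the uncertainty relation.

Calculate the product ΔEΔt:
ΔE = 5.606 eV = 8.982e-19 J
ΔEΔt = (8.982e-19 J) × (9.929e-17 s)
ΔEΔt = 8.918e-35 J·s

Compare to the minimum allowed value ℏ/2:
ℏ/2 = 5.273e-35 J·s

Since ΔEΔt = 8.918e-35 J·s ≥ 5.273e-35 J·s = ℏ/2,
this satisfies the uncertainty relation.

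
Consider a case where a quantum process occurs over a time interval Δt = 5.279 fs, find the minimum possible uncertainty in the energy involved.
62.342 meV

Using the energy-time uncertainty principle:
ΔEΔt ≥ ℏ/2

The minimum uncertainty in energy is:
ΔE_min = ℏ/(2Δt)
ΔE_min = (1.055e-34 J·s) / (2 × 5.279e-15 s)
ΔE_min = 9.988e-21 J = 62.342 meV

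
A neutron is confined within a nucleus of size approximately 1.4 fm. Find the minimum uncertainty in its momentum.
3.766 × 10^-20 kg·m/s

Using the Heisenberg uncertainty principle:
ΔxΔp ≥ ℏ/2

With Δx ≈ L = 1.400e-15 m (the confinement size):
Δp_min = ℏ/(2Δx)
Δp_min = (1.055e-34 J·s) / (2 × 1.400e-15 m)
Δp_min = 3.766e-20 kg·m/s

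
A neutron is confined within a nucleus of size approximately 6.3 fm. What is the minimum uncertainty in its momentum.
8.370 × 10^-21 kg·m/s

Using the Heisenberg uncertainty principle:
ΔxΔp ≥ ℏ/2

With Δx ≈ L = 6.300e-15 m (the confinement size):
Δp_min = ℏ/(2Δx)
Δp_min = (1.055e-34 J·s) / (2 × 6.300e-15 m)
Δp_min = 8.370e-21 kg·m/s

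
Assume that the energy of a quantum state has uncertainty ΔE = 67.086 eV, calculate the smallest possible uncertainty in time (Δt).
4.906 as

Using the energy-time uncertainty principle:
ΔEΔt ≥ ℏ/2

The minimum uncertainty in time is:
Δt_min = ℏ/(2ΔE)
Δt_min = (1.055e-34 J·s) / (2 × 1.075e-17 J)
Δt_min = 4.906e-18 s = 4.906 as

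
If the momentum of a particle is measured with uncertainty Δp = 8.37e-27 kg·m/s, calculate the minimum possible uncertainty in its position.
6.300 nm

Using the Heisenberg uncertainty principle:
ΔxΔp ≥ ℏ/2

The minimum uncertainty in position is:
Δx_min = ℏ/(2Δp)
Δx_min = (1.055e-34 J·s) / (2 × 8.370e-27 kg·m/s)
Δx_min = 6.300e-09 m = 6.300 nm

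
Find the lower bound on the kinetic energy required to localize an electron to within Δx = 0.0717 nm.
1.853 eV

Localizing a particle requires giving it sufficient momentum uncertainty:

1. From uncertainty principle: Δp ≥ ℏ/(2Δx)
   Δp_min = (1.055e-34 J·s) / (2 × 7.170e-11 m)
   Δp_min = 7.354e-25 kg·m/s

2. This momentum uncertainty corresponds to kinetic energy:
   KE ≈ (Δp)²/(2m) = (7.354e-25)²/(2 × 9.109e-31 kg)
   KE = 2.968e-19 J = 1.853 eV

Tighter localization requires more energy.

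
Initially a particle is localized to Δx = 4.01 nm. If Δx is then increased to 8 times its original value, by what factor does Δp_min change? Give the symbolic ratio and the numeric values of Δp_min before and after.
Original Δp_min = 1.315 × 10^-26 kg·m/s; new Δp'_min = 1.644 × 10^-27 kg·m/s; ratio Δp'_min/Δp_min = 1/8.

From the uncertainty principle ΔxΔp ≥ ℏ/2, the minimum momentum uncertainty is Δp_min = ℏ/(2Δx).

Original (Δx = 4.01 nm = 4.010e-09 m):
Δp_min = (1.055e-34 J·s)/(2 × 4.010e-09 m) = 1.315e-26 kg·m/s

When Δx → 8Δx:
Δp'_min = ℏ/(2 × 8Δx) = (1/8) × ℏ/(2Δx) = (1/8) × Δp_min
Δp'_min = 1/8 × 1.315e-26 kg·m/s = 1.644e-27 kg·m/s

Since Δp_min ∝ 1/Δx, when Δx is increased to 8 times its original value, Δp_min decreases to 1/8 of its original value.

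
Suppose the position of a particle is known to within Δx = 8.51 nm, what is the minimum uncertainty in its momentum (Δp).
6.196 × 10^-27 kg·m/s

Using the Heisenberg uncertainty principle:
ΔxΔp ≥ ℏ/2

The minimum uncertainty in momentum is:
Δp_min = ℏ/(2Δx)
Δp_min = (1.055e-34 J·s) / (2 × 8.510e-09 m)
Δp_min = 6.196e-27 kg·m/s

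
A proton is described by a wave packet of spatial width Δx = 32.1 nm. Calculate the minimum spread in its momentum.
1.643 × 10^-27 kg·m/s

For a wave packet, the spatial width Δx and momentum spread Δp are related by the uncertainty principle:
ΔxΔp ≥ ℏ/2

The minimum momentum spread is:
Δp_min = ℏ/(2Δx)
Δp_min = (1.055e-34 J·s) / (2 × 3.210e-08 m)
Δp_min = 1.643e-27 kg·m/s

A wave packet cannot have both a well-defined position and well-defined momentum.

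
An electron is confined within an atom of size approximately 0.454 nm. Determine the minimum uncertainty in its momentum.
1.161 × 10^-25 kg·m/s

Using the Heisenberg uncertainty principle:
ΔxΔp ≥ ℏ/2

With Δx ≈ L = 4.540e-10 m (the confinement size):
Δp_min = ℏ/(2Δx)
Δp_min = (1.055e-34 J·s) / (2 × 4.540e-10 m)
Δp_min = 1.161e-25 kg·m/s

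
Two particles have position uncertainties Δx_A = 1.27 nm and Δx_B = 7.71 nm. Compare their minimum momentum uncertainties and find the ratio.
Particle A has the larger minimum momentum uncertainty, by a factor of 6.07.

For each particle, the minimum momentum uncertainty is Δp_min = ℏ/(2Δx):

Particle A: Δp_A = ℏ/(2×1.270e-09 m) = 4.152e-26 kg·m/s
Particle B: Δp_B = ℏ/(2×7.710e-09 m) = 6.839e-27 kg·m/s

Ratio: Δp_A/Δp_B = 6.07

Since Δp_min ∝ 1/Δx, the particle with smaller position uncertainty (A) has larger momentum uncertainty.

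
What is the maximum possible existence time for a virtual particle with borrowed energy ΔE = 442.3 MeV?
7.441 × 10^-25 s

Using the energy-time uncertainty principle:
ΔEΔt ≥ ℏ/2

For a virtual particle borrowing energy ΔE, the maximum lifetime is:
Δt_max = ℏ/(2ΔE)

Converting energy:
ΔE = 442.3 MeV = 7.086e-11 J

Δt_max = (1.055e-34 J·s) / (2 × 7.086e-11 J)
Δt_max = 7.441e-25 s = 7.441 × 10^-25 s

Virtual particles with higher borrowed energy exist for shorter times.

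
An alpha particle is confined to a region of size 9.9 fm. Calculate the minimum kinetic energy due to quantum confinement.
13.323 keV

Using the uncertainty principle:

1. Position uncertainty: Δx ≈ 9.900e-15 m
2. Minimum momentum uncertainty: Δp = ℏ/(2Δx) = 5.326e-21 kg·m/s
3. Minimum kinetic energy:
   KE = (Δp)²/(2m) = (5.326e-21)²/(2 × 6.645e-27 kg)
   KE = 2.135e-15 J = 13.323 keV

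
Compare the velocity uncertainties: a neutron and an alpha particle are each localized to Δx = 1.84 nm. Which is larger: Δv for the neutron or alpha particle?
The neutron has the larger minimum velocity uncertainty, by a ratio of 4.0.

For both particles, Δp_min = ℏ/(2Δx) = 2.866e-26 kg·m/s (same for both).

The velocity uncertainty is Δv = Δp/m:
- neutron: Δv = 2.866e-26 / 1.675e-27 = 1.711e+01 m/s = 17.109 m/s
- alpha particle: Δv = 2.866e-26 / 6.645e-27 = 4.313e+00 m/s = 4.313 m/s

Ratio: 1.711e+01 / 4.313e+00 = 4.0

The lighter particle has larger velocity uncertainty because Δv ∝ 1/m.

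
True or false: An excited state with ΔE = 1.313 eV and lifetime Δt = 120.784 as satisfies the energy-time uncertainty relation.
No, it violates the uncertainty relation.

Calculate the product ΔEΔt:
ΔE = 1.313 eV = 2.104e-19 J
ΔEΔt = (2.104e-19 J) × (1.208e-16 s)
ΔEΔt = 2.541e-35 J·s

Compare to the minimum allowed value ℏ/2:
ℏ/2 = 5.273e-35 J·s

Since ΔEΔt = 2.541e-35 J·s < 5.273e-35 J·s = ℏ/2,
this violates the uncertainty relation.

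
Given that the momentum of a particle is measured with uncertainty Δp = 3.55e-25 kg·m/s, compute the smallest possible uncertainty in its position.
148.531 pm

Using the Heisenberg uncertainty principle:
ΔxΔp ≥ ℏ/2

The minimum uncertainty in position is:
Δx_min = ℏ/(2Δp)
Δx_min = (1.055e-34 J·s) / (2 × 3.550e-25 kg·m/s)
Δx_min = 1.485e-10 m = 148.531 pm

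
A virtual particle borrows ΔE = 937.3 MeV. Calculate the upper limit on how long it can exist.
3.511 × 10^-25 s

Using the energy-time uncertainty principle:
ΔEΔt ≥ ℏ/2

For a virtual particle borrowing energy ΔE, the maximum lifetime is:
Δt_max = ℏ/(2ΔE)

Converting energy:
ΔE = 937.3 MeV = 1.502e-10 J

Δt_max = (1.055e-34 J·s) / (2 × 1.502e-10 J)
Δt_max = 3.511e-25 s = 3.511 × 10^-25 s

Virtual particles with higher borrowed energy exist for shorter times.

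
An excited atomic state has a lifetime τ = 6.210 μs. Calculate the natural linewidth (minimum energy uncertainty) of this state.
52.996 peV

Using the energy-time uncertainty principle:
ΔEΔt ≥ ℏ/2

The lifetime τ represents the time uncertainty Δt.
The natural linewidth (minimum energy uncertainty) is:

ΔE = ℏ/(2τ)
ΔE = (1.055e-34 J·s) / (2 × 6.210e-06 s)
ΔE = 8.491e-30 J = 52.996 peV

This natural linewidth limits the precision of spectroscopic measurements.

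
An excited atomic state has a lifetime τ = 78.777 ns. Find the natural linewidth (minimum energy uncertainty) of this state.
4.178 neV

Using the energy-time uncertainty principle:
ΔEΔt ≥ ℏ/2

The lifetime τ represents the time uncertainty Δt.
The natural linewidth (minimum energy uncertainty) is:

ΔE = ℏ/(2τ)
ΔE = (1.055e-34 J·s) / (2 × 7.878e-08 s)
ΔE = 6.693e-28 J = 4.178 neV

This natural linewidth limits the precision of spectroscopic measurements.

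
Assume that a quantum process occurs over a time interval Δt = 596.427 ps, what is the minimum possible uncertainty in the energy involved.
551.796 neV

Using the energy-time uncertainty principle:
ΔEΔt ≥ ℏ/2

The minimum uncertainty in energy is:
ΔE_min = ℏ/(2Δt)
ΔE_min = (1.055e-34 J·s) / (2 × 5.964e-10 s)
ΔE_min = 8.841e-26 J = 551.796 neV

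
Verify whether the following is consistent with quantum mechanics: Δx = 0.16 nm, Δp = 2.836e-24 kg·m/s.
Yes, it satisfies the uncertainty principle.

Calculate the product ΔxΔp:
ΔxΔp = (1.600e-10 m) × (2.836e-24 kg·m/s)
ΔxΔp = 4.538e-34 J·s

Compare to the minimum allowed value ℏ/2:
ℏ/2 = 5.273e-35 J·s

Since ΔxΔp = 4.538e-34 J·s ≥ 5.273e-35 J·s = ℏ/2,
the measurement satisfies the uncertainty principle.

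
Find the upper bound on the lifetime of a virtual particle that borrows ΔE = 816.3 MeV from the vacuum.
4.032 × 10^-25 s

Using the energy-time uncertainty principle:
ΔEΔt ≥ ℏ/2

For a virtual particle borrowing energy ΔE, the maximum lifetime is:
Δt_max = ℏ/(2ΔE)

Converting energy:
ΔE = 816.3 MeV = 1.308e-10 J

Δt_max = (1.055e-34 J·s) / (2 × 1.308e-10 J)
Δt_max = 4.032e-25 s = 4.032 × 10^-25 s

Virtual particles with higher borrowed energy exist for shorter times.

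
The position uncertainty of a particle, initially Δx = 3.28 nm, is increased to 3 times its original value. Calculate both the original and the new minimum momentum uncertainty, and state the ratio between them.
Original Δp_min = 1.608 × 10^-26 kg·m/s; new Δp'_min = 5.359 × 10^-27 kg·m/s; ratio Δp'_min/Δp_min = 1/3.

From the uncertainty principle ΔxΔp ≥ ℏ/2, the minimum momentum uncertainty is Δp_min = ℏ/(2Δx).

Original (Δx = 3.28 nm = 3.280e-09 m):
Δp_min = (1.055e-34 J·s)/(2 × 3.280e-09 m) = 1.608e-26 kg·m/s

When Δx → 3Δx:
Δp'_min = ℏ/(2 × 3Δx) = (1/3) × ℏ/(2Δx) = (1/3) × Δp_min
Δp'_min = 1/3 × 1.608e-26 kg·m/s = 5.359e-27 kg·m/s

Since Δp_min ∝ 1/Δx, when Δx is increased to 3 times its original value, Δp_min decreases to 1/3 of its original value.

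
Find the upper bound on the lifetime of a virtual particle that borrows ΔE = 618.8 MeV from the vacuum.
5.318 × 10^-25 s

Using the energy-time uncertainty principle:
ΔEΔt ≥ ℏ/2

For a virtual particle borrowing energy ΔE, the maximum lifetime is:
Δt_max = ℏ/(2ΔE)

Converting energy:
ΔE = 618.8 MeV = 9.914e-11 J

Δt_max = (1.055e-34 J·s) / (2 × 9.914e-11 J)
Δt_max = 5.318e-25 s = 5.318 × 10^-25 s

Virtual particles with higher borrowed energy exist for shorter times.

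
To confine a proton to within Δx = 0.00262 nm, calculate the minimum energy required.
755.704 meV

Localizing a particle requires giving it sufficient momentum uncertainty:

1. From uncertainty principle: Δp ≥ ℏ/(2Δx)
   Δp_min = (1.055e-34 J·s) / (2 × 2.620e-12 m)
   Δp_min = 2.013e-23 kg·m/s

2. This momentum uncertainty corresponds to kinetic energy:
   KE ≈ (Δp)²/(2m) = (2.013e-23)²/(2 × 1.673e-27 kg)
   KE = 1.211e-19 J = 755.704 meV

Tighter localization requires more energy.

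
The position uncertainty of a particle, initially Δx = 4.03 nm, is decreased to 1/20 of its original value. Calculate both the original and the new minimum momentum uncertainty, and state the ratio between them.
Original Δp_min = 1.308 × 10^-26 kg·m/s; new Δp'_min = 2.617 × 10^-25 kg·m/s; ratio Δp'_min/Δp_min = 20.

From the uncertainty principle ΔxΔp ≥ ℏ/2, the minimum momentum uncertainty is Δp_min = ℏ/(2Δx).

Original (Δx = 4.03 nm = 4.030e-09 m):
Δp_min = (1.055e-34 J·s)/(2 × 4.030e-09 m) = 1.308e-26 kg·m/s

When Δx → (1/20)Δx:
Δp'_min = ℏ/(2 × (1/20)Δx) = 20 × ℏ/(2Δx) = 20 × Δp_min
Δp'_min = 20 × 1.308e-26 kg·m/s = 2.617e-25 kg·m/s

Since Δp_min ∝ 1/Δx, when Δx is decreased to 1/20 of its original value, Δp_min increases to 20 times its original value.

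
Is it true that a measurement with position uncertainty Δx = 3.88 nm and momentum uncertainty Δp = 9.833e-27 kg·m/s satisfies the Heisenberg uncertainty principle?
No, it violates the uncertainty principle (impossible measurement).

Calculate the product ΔxΔp:
ΔxΔp = (3.880e-09 m) × (9.833e-27 kg·m/s)
ΔxΔp = 3.815e-35 J·s

Compare to the minimum allowed value ℏ/2:
ℏ/2 = 5.273e-35 J·s

Since ΔxΔp = 3.815e-35 J·s < 5.273e-35 J·s = ℏ/2,
the measurement violates the uncertainty principle.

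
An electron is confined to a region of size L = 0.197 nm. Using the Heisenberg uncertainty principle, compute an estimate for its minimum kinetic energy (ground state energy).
245.432 meV

Using the uncertainty principle to estimate ground state energy:

1. The position uncertainty is approximately the confinement size:
   Δx ≈ L = 1.970e-10 m

2. From ΔxΔp ≥ ℏ/2, the minimum momentum uncertainty is:
   Δp ≈ ℏ/(2L) = 2.677e-25 kg·m/s

3. The kinetic energy is approximately:
   KE ≈ (Δp)²/(2m) = (2.677e-25)²/(2 × 9.109e-31 kg)
   KE ≈ 3.932e-20 J = 245.432 meV

This is an order-of-magnitude estimate of the ground state energy.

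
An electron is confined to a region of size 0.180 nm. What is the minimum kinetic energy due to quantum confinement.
293.980 meV

Using the uncertainty principle:

1. Position uncertainty: Δx ≈ 1.800e-10 m
2. Minimum momentum uncertainty: Δp = ℏ/(2Δx) = 2.929e-25 kg·m/s
3. Minimum kinetic energy:
   KE = (Δp)²/(2m) = (2.929e-25)²/(2 × 9.109e-31 kg)
   KE = 4.710e-20 J = 293.980 meV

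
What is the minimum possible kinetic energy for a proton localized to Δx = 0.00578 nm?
155.274 meV

Localizing a particle requires giving it sufficient momentum uncertainty:

1. From uncertainty principle: Δp ≥ ℏ/(2Δx)
   Δp_min = (1.055e-34 J·s) / (2 × 5.780e-12 m)
   Δp_min = 9.123e-24 kg·m/s

2. This momentum uncertainty corresponds to kinetic energy:
   KE ≈ (Δp)²/(2m) = (9.123e-24)²/(2 × 1.673e-27 kg)
   KE = 2.488e-20 J = 155.274 meV

Tighter localization requires more energy.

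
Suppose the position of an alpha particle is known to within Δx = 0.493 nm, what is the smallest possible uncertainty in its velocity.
16.096 m/s

Using the Heisenberg uncertainty principle and Δp = mΔv:
ΔxΔp ≥ ℏ/2
Δx(mΔv) ≥ ℏ/2

The minimum uncertainty in velocity is:
Δv_min = ℏ/(2mΔx)
Δv_min = (1.055e-34 J·s) / (2 × 6.645e-27 kg × 4.930e-10 m)
Δv_min = 1.610e+01 m/s = 16.096 m/s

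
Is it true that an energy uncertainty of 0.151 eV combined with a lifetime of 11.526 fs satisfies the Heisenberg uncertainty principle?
Yes, it satisfies the uncertainty relation.

Calculate the product ΔEΔt:
ΔE = 0.151 eV = 2.419e-20 J
ΔEΔt = (2.419e-20 J) × (1.153e-14 s)
ΔEΔt = 2.788e-34 J·s

Compare to the minimum allowed value ℏ/2:
ℏ/2 = 5.273e-35 J·s

Since ΔEΔt = 2.788e-34 J·s ≥ 5.273e-35 J·s = ℏ/2,
this satisfies the uncertainty relation.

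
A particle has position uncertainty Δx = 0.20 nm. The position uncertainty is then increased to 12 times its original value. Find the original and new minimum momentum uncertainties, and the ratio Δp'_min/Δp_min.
Original Δp_min = 2.636 × 10^-25 kg·m/s; new Δp'_min = 2.197 × 10^-26 kg·m/s; ratio Δp'_min/Δp_min = 1/12.

From the uncertainty principle ΔxΔp ≥ ℏ/2, the minimum momentum uncertainty is Δp_min = ℏ/(2Δx).

Original (Δx = 0.20 nm = 2.000e-10 m):
Δp_min = (1.055e-34 J·s)/(2 × 2.000e-10 m) = 2.636e-25 kg·m/s

When Δx → 12Δx:
Δp'_min = ℏ/(2 × 12Δx) = (1/12) × ℏ/(2Δx) = (1/12) × Δp_min
Δp'_min = 1/12 × 2.636e-25 kg·m/s = 2.197e-26 kg·m/s

Since Δp_min ∝ 1/Δx, when Δx is increased to 12 times its original value, Δp_min decreases to 1/12 of its original value.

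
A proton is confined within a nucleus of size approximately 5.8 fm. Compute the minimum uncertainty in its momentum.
9.091 × 10^-21 kg·m/s

Using the Heisenberg uncertainty principle:
ΔxΔp ≥ ℏ/2

With Δx ≈ L = 5.800e-15 m (the confinement size):
Δp_min = ℏ/(2Δx)
Δp_min = (1.055e-34 J·s) / (2 × 5.800e-15 m)
Δp_min = 9.091e-21 kg·m/s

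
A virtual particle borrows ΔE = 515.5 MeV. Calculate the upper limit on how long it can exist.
6.384 × 10^-25 s

Using the energy-time uncertainty principle:
ΔEΔt ≥ ℏ/2

For a virtual particle borrowing energy ΔE, the maximum lifetime is:
Δt_max = ℏ/(2ΔE)

Converting energy:
ΔE = 515.5 MeV = 8.259e-11 J

Δt_max = (1.055e-34 J·s) / (2 × 8.259e-11 J)
Δt_max = 6.384e-25 s = 6.384 × 10^-25 s

Virtual particles with higher borrowed energy exist for shorter times.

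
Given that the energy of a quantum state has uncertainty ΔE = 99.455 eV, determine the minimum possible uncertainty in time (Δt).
3.309 as

Using the energy-time uncertainty principle:
ΔEΔt ≥ ℏ/2

The minimum uncertainty in time is:
Δt_min = ℏ/(2ΔE)
Δt_min = (1.055e-34 J·s) / (2 × 1.593e-17 J)
Δt_min = 3.309e-18 s = 3.309 as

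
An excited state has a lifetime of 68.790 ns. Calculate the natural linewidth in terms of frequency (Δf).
1.157 MHz

Using the energy-time uncertainty principle and E = hf:
ΔEΔt ≥ ℏ/2
hΔf·Δt ≥ ℏ/2

The minimum frequency uncertainty is:
Δf = ℏ/(2hτ) = 1/(4πτ)
Δf = 1/(4π × 6.879e-08 s)
Δf = 1.157e+06 Hz = 1.157 MHz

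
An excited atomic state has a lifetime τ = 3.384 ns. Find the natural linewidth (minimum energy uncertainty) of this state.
97.254 neV

Using the energy-time uncertainty principle:
ΔEΔt ≥ ℏ/2

The lifetime τ represents the time uncertainty Δt.
The natural linewidth (minimum energy uncertainty) is:

ΔE = ℏ/(2τ)
ΔE = (1.055e-34 J·s) / (2 × 3.384e-09 s)
ΔE = 1.558e-26 J = 97.254 neV

This natural linewidth limits the precision of spectroscopic measurements.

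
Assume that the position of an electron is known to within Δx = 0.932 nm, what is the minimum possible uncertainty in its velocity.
62.107 km/s

Using the Heisenberg uncertainty principle and Δp = mΔv:
ΔxΔp ≥ ℏ/2
Δx(mΔv) ≥ ℏ/2

The minimum uncertainty in velocity is:
Δv_min = ℏ/(2mΔx)
Δv_min = (1.055e-34 J·s) / (2 × 9.109e-31 kg × 9.320e-10 m)
Δv_min = 6.211e+04 m/s = 62.107 km/s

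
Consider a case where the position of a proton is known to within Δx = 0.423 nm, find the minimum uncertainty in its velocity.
74.526 m/s

Using the Heisenberg uncertainty principle and Δp = mΔv:
ΔxΔp ≥ ℏ/2
Δx(mΔv) ≥ ℏ/2

The minimum uncertainty in velocity is:
Δv_min = ℏ/(2mΔx)
Δv_min = (1.055e-34 J·s) / (2 × 1.673e-27 kg × 4.230e-10 m)
Δv_min = 7.453e+01 m/s = 74.526 m/s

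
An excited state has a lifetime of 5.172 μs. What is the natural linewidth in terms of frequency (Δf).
15.386 kHz

Using the energy-time uncertainty principle and E = hf:
ΔEΔt ≥ ℏ/2
hΔf·Δt ≥ ℏ/2

The minimum frequency uncertainty is:
Δf = ℏ/(2hτ) = 1/(4πτ)
Δf = 1/(4π × 5.172e-06 s)
Δf = 1.539e+04 Hz = 15.386 kHz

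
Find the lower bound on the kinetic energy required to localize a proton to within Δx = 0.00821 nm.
76.960 meV

Localizing a particle requires giving it sufficient momentum uncertainty:

1. From uncertainty principle: Δp ≥ ℏ/(2Δx)
   Δp_min = (1.055e-34 J·s) / (2 × 8.210e-12 m)
   Δp_min = 6.422e-24 kg·m/s

2. This momentum uncertainty corresponds to kinetic energy:
   KE ≈ (Δp)²/(2m) = (6.422e-24)²/(2 × 1.673e-27 kg)
   KE = 1.233e-20 J = 76.960 meV

Tighter localization requires more energy.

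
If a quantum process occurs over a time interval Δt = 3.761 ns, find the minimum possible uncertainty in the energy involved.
87.505 neV

Using the energy-time uncertainty principle:
ΔEΔt ≥ ℏ/2

The minimum uncertainty in energy is:
ΔE_min = ℏ/(2Δt)
ΔE_min = (1.055e-34 J·s) / (2 × 3.761e-09 s)
ΔE_min = 1.402e-26 J = 87.505 neV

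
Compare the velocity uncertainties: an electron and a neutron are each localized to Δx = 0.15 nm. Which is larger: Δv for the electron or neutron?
The electron has the larger minimum velocity uncertainty, by a ratio of 1838.7.

For both particles, Δp_min = ℏ/(2Δx) = 3.515e-25 kg·m/s (same for both).

The velocity uncertainty is Δv = Δp/m:
- electron: Δv = 3.515e-25 / 9.109e-31 = 3.859e+05 m/s = 385.892 km/s
- neutron: Δv = 3.515e-25 / 1.675e-27 = 2.099e+02 m/s = 209.874 m/s

Ratio: 3.859e+05 / 2.099e+02 = 1838.7

The lighter particle has larger velocity uncertainty because Δv ∝ 1/m.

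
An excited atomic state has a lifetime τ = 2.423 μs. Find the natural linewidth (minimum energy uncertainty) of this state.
135.826 peV

Using the energy-time uncertainty principle:
ΔEΔt ≥ ℏ/2

The lifetime τ represents the time uncertainty Δt.
The natural linewidth (minimum energy uncertainty) is:

ΔE = ℏ/(2τ)
ΔE = (1.055e-34 J·s) / (2 × 2.423e-06 s)
ΔE = 2.176e-29 J = 135.826 peV

This natural linewidth limits the precision of spectroscopic measurements.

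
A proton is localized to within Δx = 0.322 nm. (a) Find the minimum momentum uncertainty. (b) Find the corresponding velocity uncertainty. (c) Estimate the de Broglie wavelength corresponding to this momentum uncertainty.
(a) Δp_min = 1.638 × 10^-25 kg·m/s
(b) Δv_min = 97.902 m/s
(c) λ_dB = 4.046 nm

Step-by-step:

(a) From the uncertainty principle:
Δp_min = ℏ/(2Δx) = (1.055e-34 J·s)/(2 × 3.220e-10 m) = 1.638e-25 kg·m/s

(b) The velocity uncertainty:
Δv = Δp/m = (1.638e-25 kg·m/s)/(1.673e-27 kg) = 9.790e+01 m/s = 97.902 m/s

(c) The de Broglie wavelength for this momentum:
λ = h/p = (6.626e-34 J·s)/(1.638e-25 kg·m/s) = 4.046e-09 m = 4.046 nm

Note: The de Broglie wavelength is comparable to the localization size, as expected from wave-particle duality.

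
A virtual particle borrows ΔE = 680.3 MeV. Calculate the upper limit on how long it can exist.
4.838 × 10^-25 s

Using the energy-time uncertainty principle:
ΔEΔt ≥ ℏ/2

For a virtual particle borrowing energy ΔE, the maximum lifetime is:
Δt_max = ℏ/(2ΔE)

Converting energy:
ΔE = 680.3 MeV = 1.090e-10 J

Δt_max = (1.055e-34 J·s) / (2 × 1.090e-10 J)
Δt_max = 4.838e-25 s = 4.838 × 10^-25 s

Virtual particles with higher borrowed energy exist for shorter times.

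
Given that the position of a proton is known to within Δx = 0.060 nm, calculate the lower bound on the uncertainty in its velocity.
525.409 m/s

Using the Heisenberg uncertainty principle and Δp = mΔv:
ΔxΔp ≥ ℏ/2
Δx(mΔv) ≥ ℏ/2

The minimum uncertainty in velocity is:
Δv_min = ℏ/(2mΔx)
Δv_min = (1.055e-34 J·s) / (2 × 1.673e-27 kg × 6.000e-11 m)
Δv_min = 5.254e+02 m/s = 525.409 m/s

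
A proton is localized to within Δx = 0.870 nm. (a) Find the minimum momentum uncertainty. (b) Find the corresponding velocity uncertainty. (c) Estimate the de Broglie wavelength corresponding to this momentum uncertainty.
(a) Δp_min = 6.061 × 10^-26 kg·m/s
(b) Δv_min = 36.235 m/s
(c) λ_dB = 10.933 nm

Step-by-step:

(a) From the uncertainty principle:
Δp_min = ℏ/(2Δx) = (1.055e-34 J·s)/(2 × 8.700e-10 m) = 6.061e-26 kg·m/s

(b) The velocity uncertainty:
Δv = Δp/m = (6.061e-26 kg·m/s)/(1.673e-27 kg) = 3.624e+01 m/s = 36.235 m/s

(c) The de Broglie wavelength for this momentum:
λ = h/p = (6.626e-34 J·s)/(6.061e-26 kg·m/s) = 1.093e-08 m = 10.933 nm

Note: The de Broglie wavelength is comparable to the localization size, as expected from wave-particle duality.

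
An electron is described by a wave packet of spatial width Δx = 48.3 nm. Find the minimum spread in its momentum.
1.092 × 10^-27 kg·m/s

For a wave packet, the spatial width Δx and momentum spread Δp are related by the uncertainty principle:
ΔxΔp ≥ ℏ/2

The minimum momentum spread is:
Δp_min = ℏ/(2Δx)
Δp_min = (1.055e-34 J·s) / (2 × 4.830e-08 m)
Δp_min = 1.092e-27 kg·m/s

A wave packet cannot have both a well-defined position and well-defined momentum.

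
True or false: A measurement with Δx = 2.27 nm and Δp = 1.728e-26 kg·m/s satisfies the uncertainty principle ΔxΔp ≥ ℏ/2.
No, it violates the uncertainty principle (impossible measurement).

Calculate the product ΔxΔp:
ΔxΔp = (2.270e-09 m) × (1.728e-26 kg·m/s)
ΔxΔp = 3.923e-35 J·s

Compare to the minimum allowed value ℏ/2:
ℏ/2 = 5.273e-35 J·s

Since ΔxΔp = 3.923e-35 J·s < 5.273e-35 J·s = ℏ/2,
the measurement violates the uncertainty principle.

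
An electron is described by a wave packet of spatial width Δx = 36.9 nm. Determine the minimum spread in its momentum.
1.429 × 10^-27 kg·m/s

For a wave packet, the spatial width Δx and momentum spread Δp are related by the uncertainty principle:
ΔxΔp ≥ ℏ/2

The minimum momentum spread is:
Δp_min = ℏ/(2Δx)
Δp_min = (1.055e-34 J·s) / (2 × 3.690e-08 m)
Δp_min = 1.429e-27 kg·m/s

A wave packet cannot have both a well-defined position and well-defined momentum.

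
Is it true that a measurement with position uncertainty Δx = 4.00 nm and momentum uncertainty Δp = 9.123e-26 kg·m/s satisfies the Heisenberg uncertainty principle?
Yes, it satisfies the uncertainty principle.

Calculate the product ΔxΔp:
ΔxΔp = (4.000e-09 m) × (9.123e-26 kg·m/s)
ΔxΔp = 3.649e-34 J·s

Compare to the minimum allowed value ℏ/2:
ℏ/2 = 5.273e-35 J·s

Since ΔxΔp = 3.649e-34 J·s ≥ 5.273e-35 J·s = ℏ/2,
the measurement satisfies the uncertainty principle.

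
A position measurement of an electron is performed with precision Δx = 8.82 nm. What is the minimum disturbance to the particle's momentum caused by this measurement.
5.978 × 10^-27 kg·m/s

The uncertainty principle implies that measuring position disturbs momentum:
ΔxΔp ≥ ℏ/2

When we measure position with precision Δx, we necessarily introduce a momentum uncertainty:
Δp ≥ ℏ/(2Δx)
Δp_min = (1.055e-34 J·s) / (2 × 8.820e-09 m)
Δp_min = 5.978e-27 kg·m/s

The more precisely we measure position, the greater the momentum disturbance.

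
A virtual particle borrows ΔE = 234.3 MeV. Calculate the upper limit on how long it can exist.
1.405 ys

Using the energy-time uncertainty principle:
ΔEΔt ≥ ℏ/2

For a virtual particle borrowing energy ΔE, the maximum lifetime is:
Δt_max = ℏ/(2ΔE)

Converting energy:
ΔE = 234.3 MeV = 3.754e-11 J

Δt_max = (1.055e-34 J·s) / (2 × 3.754e-11 J)
Δt_max = 1.405e-24 s = 1.405 ys

Virtual particles with higher borrowed energy exist for shorter times.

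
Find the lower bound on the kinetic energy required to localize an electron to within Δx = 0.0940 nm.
1.078 eV

Localizing a particle requires giving it sufficient momentum uncertainty:

1. From uncertainty principle: Δp ≥ ℏ/(2Δx)
   Δp_min = (1.055e-34 J·s) / (2 × 9.400e-11 m)
   Δp_min = 5.609e-25 kg·m/s

2. This momentum uncertainty corresponds to kinetic energy:
   KE ≈ (Δp)²/(2m) = (5.609e-25)²/(2 × 9.109e-31 kg)
   KE = 1.727e-19 J = 1.078 eV

Tighter localization requires more energy.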